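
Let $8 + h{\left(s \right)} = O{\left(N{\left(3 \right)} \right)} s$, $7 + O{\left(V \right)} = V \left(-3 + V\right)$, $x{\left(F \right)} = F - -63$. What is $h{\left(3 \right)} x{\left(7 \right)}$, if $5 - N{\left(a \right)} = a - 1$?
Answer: $-2030$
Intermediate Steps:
$x{\left(F \right)} = 63 + F$ ($x{\left(F \right)} = F + 63 = 63 + F$)
$N{\left(a \right)} = 6 - a$ ($N{\left(a \right)} = 5 - \left(a - 1\right) = 5 - \left(-1 + a\right) = 6 - a$)
$O{\left(V \right)} = -7 + V \left(-3 + V\right)$
$h{\left(s \right)} = -8 - 7 s$ ($h{\left(s \right)} = -8 + \left(-7 + \left(6 - 3\right)^{2} - 3 \left(6 - 3\right)\right) s = -8 + \left(-7 + 3^{2} - 9\right) s = -8 + \left(-7 + 9 - 9\right) s = -8 - 7 s$)
$h{\left(3 \right)} x{\left(7 \right)} = \left(-8 - 21\right) \left(63 + 7\right) = \left(-8 - 21\right) 70 = \left(-29\right) 70 = -2030$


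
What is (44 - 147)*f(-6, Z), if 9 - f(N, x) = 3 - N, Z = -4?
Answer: 0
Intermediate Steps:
f(N, x) = 6 + N (f(N, x) = 9 - (3 - N) = 9 + (-3 + N) = 6 + N)
(44 - 147)*f(-6, Z) = (44 - 147)*(6 - 6) = -103*0 = 0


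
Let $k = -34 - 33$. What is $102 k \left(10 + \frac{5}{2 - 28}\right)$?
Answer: $- \frac{871335}{13} \approx -67026.0$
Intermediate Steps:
$k = -67$ ($k = -34 - 33 = -67$)
$102 k \left(10 + \frac{5}{2 - 28}\right) = 102 \left(- 67 \left(10 + \frac{5}{2 - 28}\right)\right) = 102 \left(- 67 \left(10 + \frac{5}{-26}\right)\right) = 102 \left(- 67 \left(10 + 5 \left(- \frac{1}{26}\right)\right)\right) = 102 \left(- 67 \left(10 - \frac{5}{26}\right)\right) = 102 \left(\left(-67\right) \frac{255}{26}\right) = 102 \left(- \frac{17085}{26}\right) = - \frac{871335}{13}$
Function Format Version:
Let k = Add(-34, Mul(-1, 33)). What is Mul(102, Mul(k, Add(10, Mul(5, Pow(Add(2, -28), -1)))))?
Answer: Rational(-871335, 13) ≈ -67026.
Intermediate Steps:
k = -67 (k = Add(-34, -33) = -67)
Mul(102, Mul(k, Add(10, Mul(5, Pow(Add(2, -28), -1))))) = Mul(102, Mul(-67, Add(10, Mul(5, Pow(Add(2, -28), -1))))) = Mul(102, Mul(-67, Add(10, Mul(5, Pow(-26, -1))))) = Mul(102, Mul(-67, Add(10, Mul(5, Rational(-1, 26))))) = Mul(102, Mul(-67, Add(10, Rational(-5, 26)))) = Mul(102, Mul(-67, Rational(255, 26))) = Mul(102, Rational(-17085, 26)) = Rational(-871335, 13)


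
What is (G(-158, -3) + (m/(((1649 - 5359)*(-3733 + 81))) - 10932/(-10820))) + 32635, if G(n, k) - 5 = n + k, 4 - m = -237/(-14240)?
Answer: 3390221641454707623/104378711852800 ≈ 32480.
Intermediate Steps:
m = 56723/14240 (m = 4 - (-237)/(-14240) = 4 - (-237)*(-1)/14240 = 4 - 1*237/14240 = 4 - 237/14240 = 56723/14240 ≈ 3.9834)
G(n, k) = 5 + k + n (G(n, k) = 5 + (n + k) = 5 + (k + n) = 5 + k + n)
(G(-158, -3) + (m/(((1649 - 5359)*(-3733 + 81))) - 10932/(-10820))) + 32635 = ((5 - 3 - 158) + (56723/(14240*(((1649 - 5359)*(-3733 + 81)))) - 10932/(-10820))) + 32635 = (-156 + (56723/(14240*((-3710*(-3652)))) - 10932*(-1/10820))) + 32635 = (-156 + ((56723/14240)/13548920 + 2733/2705)) + 32635 = (-156 + ((56723/14240)*(1/13548920) + 2733/2705)) + 32635 = (-156 + (56723/192936620800 + 2733/2705)) + 32635 = (-156 + 105459187616423/104378711852800) + 32635 = -16177619861420377/104378711852800 + 32635 = 3390221641454707623/104378711852800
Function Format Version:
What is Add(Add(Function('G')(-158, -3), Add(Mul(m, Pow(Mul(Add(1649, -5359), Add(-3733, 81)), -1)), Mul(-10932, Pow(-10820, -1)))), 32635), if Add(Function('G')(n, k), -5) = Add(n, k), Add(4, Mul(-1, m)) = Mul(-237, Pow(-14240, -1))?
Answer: Rational(3390221641454707623, 104378711852800) ≈ 32480.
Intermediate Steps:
m = Rational(56723, 14240) (m = Add(4, Mul(-1, Mul(-237, Pow(-14240, -1)))) = Add(4, Mul(-1, Mul(-237, Rational(-1, 14240)))) = Add(4, Mul(-1, Rational(237, 14240))) = Add(4, Rational(-237, 14240)) = Rational(56723, 14240) ≈ 3.9834)
Function('G')(n, k) = Add(5, k, n) (Function('G')(n, k) = Add(5, Add(n, k)) = Add(5, Add(k, n)) = Add(5, k, n))
Add(Add(Function('G')(-158, -3), Add(Mul(m, Pow(Mul(Add(1649, -5359), Add(-3733, 81)), -1)), Mul(-10932, Pow(-10820, -1)))), 32635) = Add(Add(Add(5, -3, -158), Add(Mul(Rational(56723, 14240), Pow(Mul(Add(1649, -5359), Add(-3733, 81)), -1)), Mul(-10932, Pow(-10820, -1)))), 32635) = Add(Add(-156, Add(Mul(Rational(56723, 14240), Pow(Mul(-3710, -3652), -1)), Mul(-10932, Rational(-1, 10820)))), 32635) = Add(Add(-156, Add(Mul(Rational(56723, 14240), Pow(13548920, -1)), Rational(2733, 2705))), 32635) = Add(Add(-156, Add(Mul(Rational(56723, 14240), Rational(1, 13548920)), Rational(2733, 2705))), 32635) = Add(Add(-156, Add(Rational(56723, 192936620800), Rational(2733, 2705))), 32635) = Add(Add(-156, Rational(105459187616423, 104378711852800)), 32635) = Add(Rational(-16177619861420377, 104378711852800), 32635) = Rational(3390221641454707623, 104378711852800)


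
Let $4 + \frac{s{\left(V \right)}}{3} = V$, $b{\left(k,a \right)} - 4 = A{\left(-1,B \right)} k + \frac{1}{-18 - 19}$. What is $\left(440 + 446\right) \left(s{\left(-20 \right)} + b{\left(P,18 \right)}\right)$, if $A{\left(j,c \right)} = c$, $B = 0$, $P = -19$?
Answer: $- \frac{2230062}{37} \approx -60272.0$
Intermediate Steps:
$b{\left(k,a \right)} = \frac{147}{37}$ ($b{\left(k,a \right)} = 4 + \left(0 k + \frac{1}{-18 - 19}\right) = 4 + \left(0 + \frac{1}{-37}\right) = 4 + \left(0 - \frac{1}{37}\right) = 4 - \frac{1}{37} = \frac{147}{37}$)
$s{\left(V \right)} = -12 + 3 V$
$\left(440 + 446\right) \left(s{\left(-20 \right)} + b{\left(P,18 \right)}\right) = \left(440 + 446\right) \left(\left(-12 + 3 \left(-20\right)\right) + \frac{147}{37}\right) = 886 \left(\left(-12 - 60\right) + \frac{147}{37}\right) = 886 \left(-72 + \frac{147}{37}\right) = 886 \left(- \frac{2517}{37}\right) = - \frac{2230062}{37}$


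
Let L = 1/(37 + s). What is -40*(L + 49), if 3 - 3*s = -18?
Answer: -21570/11 ≈ -1960.9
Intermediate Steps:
s = 7 (s = 1 - ⅓*(-18) = 1 + 6 = 7)
L = 1/44 (L = 1/(37 + 7) = 1/44 ≈ 0.022727)
-40*(L + 49) = -40*(1/44 + 49) = -40*2157/44 = -21570/11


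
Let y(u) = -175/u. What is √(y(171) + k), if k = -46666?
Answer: I*√151621159/57 ≈ 216.03*I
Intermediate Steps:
√(y(171) + k) = √(-175/171 - 46666) = √(-7980061/171) = I*√151621159/57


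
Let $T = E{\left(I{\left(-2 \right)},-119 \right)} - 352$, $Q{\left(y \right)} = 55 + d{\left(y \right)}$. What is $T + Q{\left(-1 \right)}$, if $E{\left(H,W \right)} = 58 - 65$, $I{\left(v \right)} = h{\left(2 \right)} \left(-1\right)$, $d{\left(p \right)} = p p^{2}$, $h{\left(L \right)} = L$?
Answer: $-305$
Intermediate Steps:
$d{\left(p \right)} = p^{3}$
$Q{\left(y \right)} = 55 + y^{3}$
$I{\left(v \right)} = -2$ ($I{\left(v \right)} = 2 \left(-1\right) = -2$)
$E{\left(H,W \right)} = -7$
$T = -359$ ($T = -7 - 352 = -359$)
$T + Q{\left(-1 \right)} = -359 + \left(55 + \left(-1\right)^{3}\right) = -359 + \left(55 - 1\right) = -359 + 54 = -305$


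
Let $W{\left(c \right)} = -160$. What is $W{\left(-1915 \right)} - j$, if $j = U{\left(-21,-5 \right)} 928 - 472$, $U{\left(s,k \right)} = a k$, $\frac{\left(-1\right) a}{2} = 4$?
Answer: $-36808$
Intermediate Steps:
$a = -8$ ($a = \left(-2\right) 4 = -8$)
$U{\left(s,k \right)} = - 8 k$
$j = 36648$ ($j = \left(-8\right) \left(-5\right) 928 - 472 = 40 \cdot 928 - 472 = 37120 - 472 = 36648$)
$W{\left(-1915 \right)} - j = -160 - 36648 = -36808$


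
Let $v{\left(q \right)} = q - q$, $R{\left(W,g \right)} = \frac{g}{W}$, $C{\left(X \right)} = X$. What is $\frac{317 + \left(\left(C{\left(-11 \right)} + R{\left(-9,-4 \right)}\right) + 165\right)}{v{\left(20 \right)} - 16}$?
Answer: $- \frac{4243}{144} \approx -29.465$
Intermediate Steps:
$v{\left(q \right)} = 0$
$\frac{317 + \left(\left(C{\left(-11 \right)} + R{\left(-9,-4 \right)}\right) + 165\right)}{v{\left(20 \right)} - 16} = \frac{317 + \left(\left(-11 - \frac{4}{-9}\right) + 165\right)}{0 - 16} = \frac{317 + \left(\left(-11 - - \frac{4}{9}\right) + 165\right)}{-16} = \left(317 + \left(\left(-11 + \frac{4}{9}\right) + 165\right)\right) \left(- \frac{1}{16}\right) = \left(317 + \left(- \frac{95}{9} + 165\right)\right) \left(- \frac{1}{16}\right) = \left(317 + \frac{1390}{9}\right) \left(- \frac{1}{16}\right) = \frac{4243}{9} \left(- \frac{1}{16}\right) = - \frac{4243}{144}$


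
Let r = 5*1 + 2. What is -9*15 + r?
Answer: -128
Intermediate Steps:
r = 7 (r = 5 + 2 = 7)
-9*15 + r = -9*15 + 7 = -135 + 7 = -128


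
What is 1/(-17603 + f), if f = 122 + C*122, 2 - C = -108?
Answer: -1/4061 ≈ -0.00024624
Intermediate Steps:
C = 110 (C = 2 - 1*(-108) = 2 + 108 = 110)
f = 13542 (f = 122 + 110*122 = 122 + 13420 = 13542)
1/(-17603 + f) = 1/(-17603 + 13542) = 1/(-4061) = -1/4061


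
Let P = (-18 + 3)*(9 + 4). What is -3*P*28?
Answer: 16380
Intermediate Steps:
P = -195 (P = -15*13 = -195)
-3*P*28 = -3*(-195)*28 = 585*28 = 16380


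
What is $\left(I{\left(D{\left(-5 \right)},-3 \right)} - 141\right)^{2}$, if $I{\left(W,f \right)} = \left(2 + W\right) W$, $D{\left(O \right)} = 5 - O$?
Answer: $441$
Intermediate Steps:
$I{\left(W,f \right)} = W \left(2 + W\right)$
$\left(I{\left(D{\left(-5 \right)},-3 \right)} - 141\right)^{2} = \left(\left(5 - -5\right) \left(2 + \left(5 - -5\right)\right) - 141\right)^{2} = \left(\left(5 + 5\right) \left(2 + \left(5 + 5\right)\right) - 141\right)^{2} = \left(10 \left(2 + 10\right) - 141\right)^{2} = \left(10 \cdot 12 - 141\right)^{2} = \left(120 - 141\right)^{2} = \left(-21\right)^{2} = 441$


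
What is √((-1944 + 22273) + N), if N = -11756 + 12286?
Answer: √20859 ≈ 144.43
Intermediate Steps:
N = 530
√((-1944 + 22273) + N) = √((-1944 + 22273) + 530) = √(20329 + 530) = √20859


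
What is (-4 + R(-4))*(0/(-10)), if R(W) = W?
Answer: 0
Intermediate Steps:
(-4 + R(-4))*(0/(-10)) = (-4 - 4)*(0/(-10)) = -0*(-1)/10 = -8*0 = 0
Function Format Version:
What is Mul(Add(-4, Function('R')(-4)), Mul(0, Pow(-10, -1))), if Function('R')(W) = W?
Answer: 0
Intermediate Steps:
Mul(Add(-4, Function('R')(-4)), Mul(0, Pow(-10, -1))) = Mul(Add(-4, -4), Mul(0, Pow(-10, -1))) = Mul(-8, Mul(0, Rational(-1, 10))) = Mul(-8, 0) = 0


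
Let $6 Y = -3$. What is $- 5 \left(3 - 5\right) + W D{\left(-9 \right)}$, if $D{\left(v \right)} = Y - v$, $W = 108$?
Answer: $928$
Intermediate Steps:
$Y = - \frac{1}{2}$ ($Y = \frac{1}{6} \left(-3\right) = - \frac{1}{2} \approx -0.5$)
$D{\left(v \right)} = - \frac{1}{2} - v$
$- 5 \left(3 - 5\right) + W D{\left(-9 \right)} = - 5 \left(3 - 5\right) + 108 \left(- \frac{1}{2} - -9\right) = \left(-5\right) \left(-2\right) + 108 \left(- \frac{1}{2} + 9\right) = 10 + 108 \cdot \frac{17}{2} = 10 + 918 = 928$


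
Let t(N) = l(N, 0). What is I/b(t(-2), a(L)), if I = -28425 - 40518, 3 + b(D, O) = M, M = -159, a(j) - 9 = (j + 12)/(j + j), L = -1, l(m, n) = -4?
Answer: 22981/54 ≈ 425.57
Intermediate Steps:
t(N) = -4
a(j) = 9 + (12 + j)/(2*j) (a(j) = 9 + (j + 12)/(j + j) = 9 + (12 + j)/((2*j)) = 9 + (12 + j)*(1/(2*j)) = 9 + (12 + j)/(2*j))
b(D, O) = -162 (b(D, O) = -3 - 159 = -162)
I = -68943
I/b(t(-2), a(L)) = -68943/(-162) = -68943*(-1/162) = 22981/54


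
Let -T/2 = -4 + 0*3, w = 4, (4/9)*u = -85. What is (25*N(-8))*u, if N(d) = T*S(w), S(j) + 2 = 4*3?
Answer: -382500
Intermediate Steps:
u = -765/4 (u = (9/4)*(-85) = -765/4 ≈ -191.25)
T = 8 (T = -2*(-4 + 0*3) = -2*(-4 + 0) = -2*(-4) = 8)
S(j) = 10 (S(j) = -2 + 4*3 = -2 + 12 = 10)
N(d) = 80 (N(d) = 8*10 = 80)
(25*N(-8))*u = (25*80)*(-765/4) = 2000*(-765/4) = -382500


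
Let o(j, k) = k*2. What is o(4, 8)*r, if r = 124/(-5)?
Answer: -1984/5 ≈ -396.80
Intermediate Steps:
o(j, k) = 2*k
r = -124/5 (r = 124*(-⅕) = -124/5 ≈ -24.800)
o(4, 8)*r = (2*8)*(-124/5) = 16*(-124/5) = -1984/5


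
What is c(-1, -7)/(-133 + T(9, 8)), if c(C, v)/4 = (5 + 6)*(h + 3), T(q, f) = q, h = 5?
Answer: -88/31 ≈ -2.8387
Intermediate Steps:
c(C, v) = 352 (c(C, v) = 4*((5 + 6)*(5 + 3)) = 4*(11*8) = 4*88 = 352)
c(-1, -7)/(-133 + T(9, 8)) = 352/(-133 + 9) = 352/(-124) = 352*(-1/124) = -88/31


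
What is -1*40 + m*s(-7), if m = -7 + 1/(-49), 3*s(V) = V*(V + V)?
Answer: -808/3 ≈ -269.33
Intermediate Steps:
s(V) = 2*V²/3 (s(V) = (V*(V + V))/3 = (V*(2*V))/3 = (2*V²)/3 = 2*V²/3)
m = -344/49 (m = -7 - 1/49 = -344/49 ≈ -7.0204)
-1*40 + m*s(-7) = -1*40 - 688*(-7)²/147 = -40 - 688*49/147 = -40 - 344/49*98/3 = -40 - 688/3 = -808/3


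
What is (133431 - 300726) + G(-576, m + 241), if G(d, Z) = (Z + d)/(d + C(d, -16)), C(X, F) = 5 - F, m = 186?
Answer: -92848576/555 ≈ -1.6729e+5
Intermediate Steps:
G(d, Z) = (Z + d)/(21 + d) (G(d, Z) = (Z + d)/(d + (5 - 1*(-16))) = (Z + d)/(d + (5 + 16)) = (Z + d)/(d + 21) = (Z + d)/(21 + d))
(133431 - 300726) + G(-576, m + 241) = (133431 - 300726) + ((186 + 241) - 576)/(21 - 576) = -167295 + (427 - 576)/(-555) = -167295 - 1/555*(-149) = -167295 + 149/555 = -92848576/555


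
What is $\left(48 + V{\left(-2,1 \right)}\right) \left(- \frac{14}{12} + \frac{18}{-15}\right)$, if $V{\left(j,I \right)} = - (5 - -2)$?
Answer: $- \frac{2911}{30} \approx -97.033$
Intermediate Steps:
$V{\left(j,I \right)} = -7$ ($V{\left(j,I \right)} = - (5 + 2) = \left(-1\right) 7 = -7$)
$\left(48 + V{\left(-2,1 \right)}\right) \left(- \frac{14}{12} + \frac{18}{-15}\right) = \left(48 - 7\right) \left(- \frac{14}{12} + \frac{18}{-15}\right) = 41 \left(\left(-14\right) \frac{1}{12} + 18 \left(- \frac{1}{15}\right)\right) = 41 \left(- \frac{7}{6} - \frac{6}{5}\right) = 41 \left(- \frac{71}{30}\right) = - \frac{2911}{30}$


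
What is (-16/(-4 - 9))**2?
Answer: 256/169 ≈ 1.5148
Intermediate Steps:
(-16/(-4 - 9))**2 = (-16/(-13))**2 = (-16*(-1/13))**2 = (16/13)**2 = 256/169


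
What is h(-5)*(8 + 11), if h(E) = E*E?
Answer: 475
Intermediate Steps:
h(E) = E²
h(-5)*(8 + 11) = (-5)²*(8 + 11) = 25*19 = 475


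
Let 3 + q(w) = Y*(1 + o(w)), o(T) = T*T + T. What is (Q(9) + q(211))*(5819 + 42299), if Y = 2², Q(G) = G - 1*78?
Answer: 8606385480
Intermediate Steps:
Q(G) = -78 + G (Q(G) = G - 78 = -78 + G)
o(T) = T + T² (o(T) = T² + T = T + T²)
Y = 4
q(w) = 1 + 4*w*(1 + w) (q(w) = -3 + 4*(1 + w*(1 + w)) = -3 + (4 + 4*w*(1 + w)) = 1 + 4*w*(1 + w))
(Q(9) + q(211))*(5819 + 42299) = ((-78 + 9) + (1 + 4*211*(1 + 211)))*(5819 + 42299) = (-69 + (1 + 4*211*212))*48118 = (-69 + (1 + 178928))*48118 = (-69 + 178929)*48118 = 178860*48118 = 8606385480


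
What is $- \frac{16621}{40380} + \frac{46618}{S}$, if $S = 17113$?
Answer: $\frac{1597999667}{691022940} \approx 2.3125$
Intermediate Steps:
$- \frac{16621}{40380} + \frac{46618}{S} = - \frac{16621}{40380} + \frac{46618}{17113} = \frac{1597999667}{691022940}$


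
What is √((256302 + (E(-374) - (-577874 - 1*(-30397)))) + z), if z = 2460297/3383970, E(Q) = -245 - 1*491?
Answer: √1021761873005695310/1127990 ≈ 896.13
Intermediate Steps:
E(Q) = -736 (E(Q) = -245 - 491 = -736)
z = 820099/1127990 (z = 2460297*(1/3383970) = 820099/1127990 ≈ 0.72704)
√((256302 + (E(-374) - (-577874 - 1*(-30397)))) + z) = √((256302 + (-736 - (-577874 - 1*(-30397)))) + 820099/1127990) = √((256302 + (-736 - (-577874 + 30397))) + 820099/1127990) = √((256302 + (-736 - 1*(-547477))) + 820099/1127990) = √((256302 + (-736 + 547477)) + 820099/1127990) = √((256302 + 546741) + 820099/1127990) = √(803043 + 820099/1127990) = √(905825293669/1127990) = √1021761873005695310/1127990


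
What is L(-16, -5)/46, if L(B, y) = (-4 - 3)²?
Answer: 49/46 ≈ 1.0652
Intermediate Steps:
L(B, y) = 49 (L(B, y) = (-7)² = 49)
L(-16, -5)/46 = 49/46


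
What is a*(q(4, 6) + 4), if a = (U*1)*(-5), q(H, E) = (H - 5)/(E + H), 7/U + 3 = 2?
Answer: 273/2 ≈ 136.50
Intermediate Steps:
U = -7 (U = 7/(-3 + 2) = 7/(-1) = 7*(-1) = -7)
q(H, E) = (-5 + H)/(E + H)
a = 35 (a = -7*1*(-5) = -7*(-5) = 35)
a*(q(4, 6) + 4) = 35*((-5 + 4)/(6 + 4) + 4) = 35*(-1/10 + 4) = 35*(39/10) = 273/2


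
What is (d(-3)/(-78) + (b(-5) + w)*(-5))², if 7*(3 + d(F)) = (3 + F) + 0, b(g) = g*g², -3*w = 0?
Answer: 264095001/676 ≈ 3.9067e+5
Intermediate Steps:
w = 0 (w = -⅓*0 = 0)
b(g) = g³
d(F) = -18/7 + F/7 (d(F) = -3 + ((3 + F) + 0)/7 = -3 + (3 + F)/7 = -3 + (3/7 + F/7) = -18/7 + F/7)
(d(-3)/(-78) + (b(-5) + w)*(-5))² = ((-18/7 + (⅐)*(-3))/(-78) + ((-5)³ + 0)*(-5))² = ((-18/7 - 3/7)*(-1/78) + (-125 + 0)*(-5))² = (-3*(-1/78) - 125*(-5))² = (1/26 + 625)² = (16251/26)² = 264095001/676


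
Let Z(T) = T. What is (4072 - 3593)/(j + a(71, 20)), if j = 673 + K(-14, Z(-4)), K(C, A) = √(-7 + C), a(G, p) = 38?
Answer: 113523/168514 - 479*I*√21/505542 ≈ 0.67367 - 0.004342*I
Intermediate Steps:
j = 673 + I*√21 (j = 673 + √(-7 - 14) = 673 + √(-21) = 673 + I*√21 ≈ 673.0 + 4.5826*I)
(4072 - 3593)/(j + a(71, 20)) = (4072 - 3593)/((673 + I*√21) + 38) = 479/(711 + I*√21)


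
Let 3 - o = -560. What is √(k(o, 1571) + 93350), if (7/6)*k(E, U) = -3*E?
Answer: 2*√1125803/7 ≈ 303.15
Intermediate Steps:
o = 563 (o = 3 - 1*(-560) = 3 + 560 = 563)
k(E, U) = -18*E/7 (k(E, U) = 6*(-3*E)/7 = -18*E/7)
√(k(o, 1571) + 93350) = √(-18/7*563 + 93350) = √(-10134/7 + 93350) = √(643316/7) = 2*√1125803/7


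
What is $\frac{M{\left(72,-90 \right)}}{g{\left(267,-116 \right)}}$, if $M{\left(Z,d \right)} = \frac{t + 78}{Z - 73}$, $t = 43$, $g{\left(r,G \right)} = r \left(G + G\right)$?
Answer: $\frac{121}{61944} \approx 0.0019534$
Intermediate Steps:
$g{\left(r,G \right)} = 2 G r$ ($g{\left(r,G \right)} = r 2 G = 2 G r$)
$M{\left(Z,d \right)} = \frac{121}{-73 + Z}$ ($M{\left(Z,d \right)} = \frac{43 + 78}{Z - 73} = \frac{121}{-73 + Z}$)
$\frac{M{\left(72,-90 \right)}}{g{\left(267,-116 \right)}} = \frac{121 \frac{1}{-73 + 72}}{2 \left(-116\right) 267} = \frac{121 \frac{1}{-1}}{-61944} = 121 \left(-1\right) \left(- \frac{1}{61944}\right) = \left(-121\right) \left(- \frac{1}{61944}\right) = \frac{121}{61944}$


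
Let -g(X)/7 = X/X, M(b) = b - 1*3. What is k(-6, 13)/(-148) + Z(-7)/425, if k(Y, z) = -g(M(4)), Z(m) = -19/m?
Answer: -18013/440300 ≈ -0.040911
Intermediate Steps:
M(b) = -3 + b (M(b) = b - 3 = -3 + b)
g(X) = -7 (g(X) = -7*X/X = -7*1 = -7)
k(Y, z) = 7 (k(Y, z) = -1*(-7) = 7)
k(-6, 13)/(-148) + Z(-7)/425 = 7/(-148) - 19/(-7)/425 = 7*(-1/148) - 19*(-⅐)*(1/425) = -7/148 + (19/7)*(1/425) = -7/148 + 19/2975 = -18013/440300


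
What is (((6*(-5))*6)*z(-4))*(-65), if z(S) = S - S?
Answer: 0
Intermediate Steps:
z(S) = 0
(((6*(-5))*6)*z(-4))*(-65) = (((6*(-5))*6)*0)*(-65) = (-30*6*0)*(-65) = -180*0*(-65) = 0*(-65) = 0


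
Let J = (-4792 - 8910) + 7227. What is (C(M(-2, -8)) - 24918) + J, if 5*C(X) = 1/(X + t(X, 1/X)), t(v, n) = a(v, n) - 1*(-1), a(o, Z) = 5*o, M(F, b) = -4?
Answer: -3610196/115 ≈ -31393.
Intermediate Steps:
t(v, n) = 1 + 5*v (t(v, n) = 5*v - 1*(-1) = 5*v + 1 = 1 + 5*v)
C(X) = 1/(5*(1 + 6*X)) (C(X) = 1/(5*(X + (1 + 5*X))) = 1/(5*(1 + 6*X)))
J = -6475 (J = -13702 + 7227 = -6475)
(C(M(-2, -8)) - 24918) + J = (1/(5*(1 + 6*(-4))) - 24918) - 6475 = (1/(5*(1 - 24)) - 24918) - 6475 = ((⅕)/(-23) - 24918) - 6475 = ((⅕)*(-1/23) - 24918) - 6475 = (-1/115 - 24918) - 6475 = -2865571/115 - 6475 = -3610196/115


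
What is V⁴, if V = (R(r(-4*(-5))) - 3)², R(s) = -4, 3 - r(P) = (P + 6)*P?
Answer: 5764801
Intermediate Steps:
r(P) = 3 - P*(6 + P) (r(P) = 3 - (P + 6)*P = 3 - (6 + P)*P = 3 - P*(6 + P))
V = 49 (V = (-4 - 3)² = (-7)² = 49)
V⁴ = 49⁴ = 5764801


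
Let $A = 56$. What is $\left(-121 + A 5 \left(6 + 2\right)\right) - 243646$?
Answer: $-241527$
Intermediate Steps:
$\left(-121 + A 5 \left(6 + 2\right)\right) - 243646 = \left(-121 + 56 \cdot 5 \left(6 + 2\right)\right) - 243646 = \left(-121 + 56 \cdot 5 \cdot 8\right) - 243646 = \left(-121 + 56 \cdot 40\right) - 243646 = \left(-121 + 2240\right) - 243646 = 2119 - 243646 = -241527$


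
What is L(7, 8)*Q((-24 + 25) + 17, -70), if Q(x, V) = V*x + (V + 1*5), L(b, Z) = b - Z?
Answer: 1325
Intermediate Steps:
Q(x, V) = 5 + V + V*x (Q(x, V) = V*x + (V + 5) = V*x + (5 + V) = 5 + V + V*x)
L(7, 8)*Q((-24 + 25) + 17, -70) = (7 - 1*8)*(5 - 70 - 70*((-24 + 25) + 17)) = (7 - 8)*(5 - 70 - 70*(1 + 17)) = -(5 - 70 - 70*18) = -(5 - 70 - 1260) = -1*(-1325) = 1325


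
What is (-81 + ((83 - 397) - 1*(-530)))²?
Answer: 18225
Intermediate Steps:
(-81 + ((83 - 397) - 1*(-530)))² = (-81 + (-314 + 530))² = (-81 + 216)² = 135² = 18225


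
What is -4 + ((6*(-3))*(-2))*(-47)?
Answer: -1696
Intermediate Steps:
-4 + ((6*(-3))*(-2))*(-47) = -4 - 18*(-2)*(-47) = -4 + 36*(-47) = -4 - 1692 = -1696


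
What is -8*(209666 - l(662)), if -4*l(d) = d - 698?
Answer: -1677256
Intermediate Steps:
l(d) = 349/2 - d/4 (l(d) = -(d - 698)/4 = -(-698 + d)/4 = 349/2 - d/4)
-8*(209666 - l(662)) = -8*(209666 - (349/2 - 1/4*662)) = -8*(209666 - (349/2 - 331/2)) = -8*(209666 - 1*9) = -8*(209666 - 9) = -8*209657 = -1677256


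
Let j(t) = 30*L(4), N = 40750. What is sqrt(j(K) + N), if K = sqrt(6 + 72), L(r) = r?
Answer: sqrt(40870) ≈ 202.16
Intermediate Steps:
K = sqrt(78) ≈ 8.8318
j(t) = 120 (j(t) = 30*4 = 120)
sqrt(j(K) + N) = sqrt(120 + 40750) = sqrt(40870)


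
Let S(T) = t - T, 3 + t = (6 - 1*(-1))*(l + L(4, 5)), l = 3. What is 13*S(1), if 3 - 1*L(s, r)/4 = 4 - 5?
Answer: 1677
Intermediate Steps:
L(s, r) = 16 (L(s, r) = 12 - 4*(4 - 5) = 12 - 4*(-1) = 12 + 4 = 16)
t = 130 (t = -3 + (6 - 1*(-1))*(3 + 16) = -3 + (6 + 1)*19 = -3 + 7*19 = -3 + 133 = 130)
S(T) = 130 - T
13*S(1) = 13*(130 - 1*1) = 13*(130 - 1) = 13*129 = 1677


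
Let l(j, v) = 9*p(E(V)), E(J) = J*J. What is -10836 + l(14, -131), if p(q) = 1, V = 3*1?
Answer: -10827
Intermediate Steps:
V = 3
E(J) = J**2
l(j, v) = 9 (l(j, v) = 9*1 = 9)
-10836 + l(14, -131) = -10836 + 9 = -10827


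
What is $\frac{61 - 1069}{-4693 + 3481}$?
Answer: $\frac{84}{101} \approx 0.83168$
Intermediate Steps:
$\frac{61 - 1069}{-4693 + 3481} = - \frac{1008}{-1212} = \left(-1008\right) \left(- \frac{1}{1212}\right) = \frac{84}{101}$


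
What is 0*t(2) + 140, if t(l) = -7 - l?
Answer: 140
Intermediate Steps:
0*t(2) + 140 = 0*(-7 - 1*2) + 140 = 0*(-7 - 2) + 140 = 0*(-9) + 140 = 0 + 140 = 140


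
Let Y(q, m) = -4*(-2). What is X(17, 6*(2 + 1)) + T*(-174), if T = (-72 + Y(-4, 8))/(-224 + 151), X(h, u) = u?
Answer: -9822/73 ≈ -134.55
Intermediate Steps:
Y(q, m) = 8
T = 64/73 (T = (-72 + 8)/(-224 + 151) = -64/(-73) = -64*(-1/73) = 64/73 ≈ 0.87671)
X(17, 6*(2 + 1)) + T*(-174) = 6*(2 + 1) + (64/73)*(-174) = 6*3 - 11136/73 = 18 - 11136/73 = -9822/73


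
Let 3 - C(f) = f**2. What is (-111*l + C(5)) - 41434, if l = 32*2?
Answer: -48560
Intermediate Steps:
C(f) = 3 - f**2
l = 64
(-111*l + C(5)) - 41434 = (-111*64 + (3 - 1*5**2)) - 41434 = (-7104 + (3 - 1*25)) - 41434 = (-7104 + (3 - 25)) - 41434 = (-7104 - 22) - 41434 = -7126 - 41434 = -48560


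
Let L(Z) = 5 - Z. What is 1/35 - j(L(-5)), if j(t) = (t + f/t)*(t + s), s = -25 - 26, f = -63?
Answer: 10621/70 ≈ 151.73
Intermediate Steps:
s = -51
j(t) = (-51 + t)*(t - 63/t) (j(t) = (t - 63/t)*(t - 51) = (t - 63/t)*(-51 + t) = (-51 + t)*(t - 63/t))
1/35 - j(L(-5)) = 1/35 - (-63 + (5 - 1*(-5))**2 - 51*(5 - 1*(-5)) + 3213/(5 - 1*(-5))) = 1/35 - (-63 + (5 + 5)**2 - 51*(5 + 5) + 3213/(5 + 5)) = 1/35 - (-63 + 10**2 - 51*10 + 3213/10) = 1/35 - (-63 + 100 - 510 + 3213*(1/10)) = 1/35 - (-63 + 100 - 510 + 3213/10) = 1/35 - 1*(-1517/10) = 1/35 + 1517/10 = 10621/70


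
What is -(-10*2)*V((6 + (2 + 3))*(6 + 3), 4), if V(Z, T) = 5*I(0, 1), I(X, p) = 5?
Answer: 500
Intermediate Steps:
V(Z, T) = 25 (V(Z, T) = 5*5 = 25)
-(-10*2)*V((6 + (2 + 3))*(6 + 3), 4) = -(-10*2)*25 = -(-20)*25 = -1*(-500) = 500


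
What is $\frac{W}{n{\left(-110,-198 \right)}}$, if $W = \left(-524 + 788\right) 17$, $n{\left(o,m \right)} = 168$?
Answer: $\frac{187}{7} \approx 26.714$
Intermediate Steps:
$W = 4488$ ($W = 264 \cdot 17 = 4488$)
$\frac{W}{n{\left(-110,-198 \right)}} = \frac{4488}{168} = 4488 \cdot \frac{1}{168} = \frac{187}{7}$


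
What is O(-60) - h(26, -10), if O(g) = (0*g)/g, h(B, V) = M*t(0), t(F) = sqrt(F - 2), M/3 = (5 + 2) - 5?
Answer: -6*I*sqrt(2) ≈ -8.4853*I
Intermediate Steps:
M = 6 (M = 3*((5 + 2) - 5) = 3*(7 - 5) = 3*2 = 6)
t(F) = sqrt(-2 + F)
h(B, V) = 6*I*sqrt(2) (h(B, V) = 6*sqrt(-2 + 0) = 6*sqrt(-2) = 6*(I*sqrt(2)) = 6*I*sqrt(2))
O(g) = 0 (O(g) = 0/g = 0)
O(-60) - h(26, -10) = 0 - 6*I*sqrt(2) = -6*I*sqrt(2)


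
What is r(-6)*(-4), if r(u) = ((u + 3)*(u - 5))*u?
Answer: 792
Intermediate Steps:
r(u) = u*(-5 + u)*(3 + u) (r(u) = ((3 + u)*(-5 + u))*u = ((-5 + u)*(3 + u))*u = u*(-5 + u)*(3 + u))
r(-6)*(-4) = -6*(-15 + (-6)**2 - 2*(-6))*(-4) = -6*(-15 + 36 + 12)*(-4) = -6*33*(-4) = -198*(-4) = 792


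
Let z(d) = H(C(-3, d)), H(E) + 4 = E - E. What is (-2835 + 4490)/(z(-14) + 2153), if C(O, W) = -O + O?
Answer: 1655/2149 ≈ 0.77013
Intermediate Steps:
C(O, W) = 0
H(E) = -4 (H(E) = -4 + (E - E) = -4 + 0 = -4)
z(d) = -4
(-2835 + 4490)/(z(-14) + 2153) = (-2835 + 4490)/(-4 + 2153) = 1655/2149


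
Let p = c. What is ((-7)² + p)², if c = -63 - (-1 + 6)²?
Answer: 1521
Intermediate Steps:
c = -88 (c = -63 - 1*5² = -63 - 1*25 = -63 - 25 = -88)
p = -88
((-7)² + p)² = ((-7)² - 88)² = (49 - 88)² = (-39)² = 1521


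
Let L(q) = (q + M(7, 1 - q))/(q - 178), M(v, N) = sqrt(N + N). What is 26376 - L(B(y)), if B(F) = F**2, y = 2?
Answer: 2294714/87 + I*sqrt(6)/174 ≈ 26376.0 + 0.014078*I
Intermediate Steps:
M(v, N) = sqrt(2)*sqrt(N) (M(v, N) = sqrt(2*N) = sqrt(2)*sqrt(N))
L(q) = (q + sqrt(2)*sqrt(1 - q))/(-178 + q) (L(q) = (q + sqrt(2)*sqrt(1 - q))/(q - 178) = (q + sqrt(2)*sqrt(1 - q))/(-178 + q))
26376 - L(B(y)) = 26376 - (2**2 + sqrt(2 - 2*2**2))/(-178 + 2**2) = 26376 - (4 + sqrt(2 - 2*4))/(-178 + 4) = 26376 - (4 + sqrt(2 - 8))/(-174) = 26376 - (-1)*(4 + sqrt(-6))/174 = 26376 - (-1)*(4 + I*sqrt(6))/174 = 26376 - (-2/87 - I*sqrt(6)/174) = 26376 + (2/87 + I*sqrt(6)/174) = 2294714/87 + I*sqrt(6)/174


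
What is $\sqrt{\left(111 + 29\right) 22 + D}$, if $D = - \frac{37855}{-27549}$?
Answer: $\frac{5 \sqrt{10393781611}}{9183} \approx 55.51$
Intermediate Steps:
$D = \frac{37855}{27549}$ ($D = \left(-37855\right) \left(- \frac{1}{27549}\right) = \frac{37855}{27549} \approx 1.3741$)
$\sqrt{\left(111 + 29\right) 22 + D} = \sqrt{\left(111 + 29\right) 22 + \frac{37855}{27549}} = \sqrt{140 \cdot 22 + \frac{37855}{27549}} = \sqrt{3080 + \frac{37855}{27549}} = \sqrt{\frac{84888775}{27549}} = \frac{5 \sqrt{10393781611}}{9183}$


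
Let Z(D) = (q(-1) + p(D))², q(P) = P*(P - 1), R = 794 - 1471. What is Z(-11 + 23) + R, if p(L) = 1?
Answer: -668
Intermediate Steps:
R = -677
q(P) = P*(-1 + P)
Z(D) = 9 (Z(D) = (-(-1 - 1) + 1)² = (-1*(-2) + 1)² = (2 + 1)² = 3² = 9)
Z(-11 + 23) + R = 9 - 677 = -668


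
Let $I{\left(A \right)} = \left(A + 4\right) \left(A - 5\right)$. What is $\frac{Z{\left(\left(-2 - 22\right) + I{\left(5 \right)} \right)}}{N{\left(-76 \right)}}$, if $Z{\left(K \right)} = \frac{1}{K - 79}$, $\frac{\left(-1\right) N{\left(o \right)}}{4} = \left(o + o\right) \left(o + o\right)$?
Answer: $\frac{1}{9518848} \approx 1.0505 \cdot 10^{-7}$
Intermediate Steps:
$I{\left(A \right)} = \left(-5 + A\right) \left(4 + A\right)$ ($I{\left(A \right)} = \left(4 + A\right) \left(-5 + A\right) = \left(-5 + A\right) \left(4 + A\right)$)
$N{\left(o \right)} = - 16 o^{2}$ ($N{\left(o \right)} = - 4 \left(o + o\right) \left(o + o\right) = - 4 \cdot 2 o 2 o = - 4 \cdot 4 o^{2} = - 16 o^{2}$)
$Z{\left(K \right)} = \frac{1}{-79 + K}$
$\frac{Z{\left(\left(-2 - 22\right) + I{\left(5 \right)} \right)}}{N{\left(-76 \right)}} = \frac{1}{\left(-79 - 24\right) \left(- 16 \left(-76\right)^{2}\right)} = \frac{1}{\left(-79 - 24\right) \left(\left(-16\right) 5776\right)} = \frac{1}{\left(-79 + \left(-24 + 0\right)\right) \left(-92416\right)} = \frac{1}{-79 - 24} \left(- \frac{1}{92416}\right) = \frac{1}{-103} \left(- \frac{1}{92416}\right) = \left(- \frac{1}{103}\right) \left(- \frac{1}{92416}\right) = \frac{1}{9518848}$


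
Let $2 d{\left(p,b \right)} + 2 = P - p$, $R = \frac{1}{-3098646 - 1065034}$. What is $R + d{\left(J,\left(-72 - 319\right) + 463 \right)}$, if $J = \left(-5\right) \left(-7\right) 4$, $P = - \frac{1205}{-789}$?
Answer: $- \frac{230736573509}{3285143520} \approx -70.236$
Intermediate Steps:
$P = \frac{1205}{789}$ ($P = \left(-1205\right) \left(- \frac{1}{789}\right) = \frac{1205}{789} \approx 1.5273$)
$J = 140$ ($J = 35 \cdot 4 = 140$)
$R = - \frac{1}{4163680}$ ($R = \frac{1}{-4163680} = - \frac{1}{4163680} \approx -2.4017 \cdot 10^{-7}$)
$d{\left(p,b \right)} = - \frac{373}{1578} - \frac{p}{2}$ ($d{\left(p,b \right)} = -1 + \frac{\frac{1205}{789} - p}{2} = -1 - \left(- \frac{1205}{1578} + \frac{p}{2}\right) = - \frac{373}{1578} - \frac{p}{2}$)
$R + d{\left(J,\left(-72 - 319\right) + 463 \right)} = - \frac{1}{4163680} - \frac{110833}{1578} = - \frac{230736573509}{3285143520}$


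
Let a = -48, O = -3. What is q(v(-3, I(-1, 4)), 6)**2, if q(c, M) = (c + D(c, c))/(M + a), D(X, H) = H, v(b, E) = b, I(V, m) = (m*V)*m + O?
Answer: 1/49 ≈ 0.020408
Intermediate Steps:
I(V, m) = -3 + V*m**2 (I(V, m) = (m*V)*m - 3 = (V*m)*m - 3 = V*m**2 - 3 = -3 + V*m**2)
q(c, M) = 2*c/(-48 + M) (q(c, M) = (c + c)/(M - 48) = (2*c)/(-48 + M) = 2*c/(-48 + M))
q(v(-3, I(-1, 4)), 6)**2 = (2*(-3)/(-48 + 6))**2 = (2*(-3)/(-42))**2 = (2*(-3)*(-1/42))**2 = (1/7)**2 = 1/49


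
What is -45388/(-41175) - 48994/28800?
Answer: -1578119/2635200 ≈ -0.59886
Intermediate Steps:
-45388/(-41175) - 48994/28800 = -45388*(-1/41175) - 48994*1/28800 = 45388/41175 - 24497/14400 = -1578119/2635200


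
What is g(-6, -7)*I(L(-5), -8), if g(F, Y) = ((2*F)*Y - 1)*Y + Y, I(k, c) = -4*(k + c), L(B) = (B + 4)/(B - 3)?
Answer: -18522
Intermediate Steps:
L(B) = (4 + B)/(-3 + B)
I(k, c) = -4*c - 4*k (I(k, c) = -4*(c + k) = -4*c - 4*k)
g(F, Y) = Y + Y*(-1 + 2*F*Y) (g(F, Y) = (2*F*Y - 1)*Y + Y = (-1 + 2*F*Y)*Y + Y = Y*(-1 + 2*F*Y) + Y = Y + Y*(-1 + 2*F*Y))
g(-6, -7)*I(L(-5), -8) = (2*(-6)*(-7)²)*(-4*(-8) - 4*(4 - 5)/(-3 - 5)) = (2*(-6)*49)*(32 - 4*(-1)/(-8)) = -588*(32 - (-1)*(-1)/2) = -588*(32 - 4*⅛) = -588*(32 - ½) = -588*63/2 = -18522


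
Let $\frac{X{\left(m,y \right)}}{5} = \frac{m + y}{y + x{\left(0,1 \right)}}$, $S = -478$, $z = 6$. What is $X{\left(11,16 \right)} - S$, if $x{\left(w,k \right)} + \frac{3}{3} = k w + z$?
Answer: $\frac{3391}{7} \approx 484.43$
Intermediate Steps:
$x{\left(w,k \right)} = 5 + k w$ ($x{\left(w,k \right)} = -1 + \left(k w + 6\right) = -1 + \left(6 + k w\right) = 5 + k w$)
$X{\left(m,y \right)} = \frac{5 \left(m + y\right)}{5 + y}$ ($X{\left(m,y \right)} = 5 \frac{m + y}{y + \left(5 + 1 \cdot 0\right)} = 5 \frac{m + y}{y + \left(5 + 0\right)} = 5 \frac{m + y}{y + 5} = 5 \frac{m + y}{5 + y} = \frac{5 \left(m + y\right)}{5 + y}$)
$X{\left(11,16 \right)} - S = \frac{5 \left(11 + 16\right)}{5 + 16} - -478 = 5 \cdot \frac{1}{21} \cdot 27 + 478 = \frac{45}{7} + 478 = \frac{3391}{7}$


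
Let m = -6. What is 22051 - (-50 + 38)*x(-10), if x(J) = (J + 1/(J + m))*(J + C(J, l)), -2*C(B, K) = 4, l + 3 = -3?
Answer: 23500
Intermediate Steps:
l = -6 (l = -3 - 3 = -6)
C(B, K) = -2 (C(B, K) = -½*4 = -2)
x(J) = (-2 + J)*(J + 1/(-6 + J)) (x(J) = (J + 1/(J - 6))*(J - 2) = (J + 1/(-6 + J))*(-2 + J) = (-2 + J)*(J + 1/(-6 + J)))
22051 - (-50 + 38)*x(-10) = 22051 - (-50 + 38)*(-2 + (-10)³ - 8*(-10)² + 13*(-10))/(-6 - 10) = 22051 - (-12)*(-2 - 1000 - 8*100 - 130)/(-16) = 22051 - (-12)*(-(-2 - 1000 - 800 - 130)/16) = 22051 - (-12)*(-1/16*(-1932)) = 22051 - (-12)*483/4 = 22051 - 1*(-1449) = 22051 + 1449 = 23500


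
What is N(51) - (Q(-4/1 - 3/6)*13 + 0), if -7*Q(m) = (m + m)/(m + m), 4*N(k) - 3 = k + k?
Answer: 787/28 ≈ 28.107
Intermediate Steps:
N(k) = ¾ + k/2 (N(k) = ¾ + (k + k)/4 = ¾ + (2*k)/4 = ¾ + k/2)
Q(m) = -⅐ (Q(m) = -(m + m)/(7*(m + m)) = -2*m/(7*(2*m)) = -2*m*1/(2*m)/7 = -⅐*1 = -⅐)
N(51) - (Q(-4/1 - 3/6)*13 + 0) = (¾ + (½)*51) - (-⅐*13 + 0) = (¾ + 51/2) - (-13/7 + 0) = 105/4 - 1*(-13/7) = 105/4 + 13/7 = 787/28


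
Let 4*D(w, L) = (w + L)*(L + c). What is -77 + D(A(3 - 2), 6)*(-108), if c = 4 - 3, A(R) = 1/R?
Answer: -1400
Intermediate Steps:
c = 1
D(w, L) = (1 + L)*(L + w)/4 (D(w, L) = ((w + L)*(L + 1))/4 = ((L + w)*(1 + L))/4 = ((1 + L)*(L + w))/4 = (1 + L)*(L + w)/4)
-77 + D(A(3 - 2), 6)*(-108) = -77 + ((¼)*6 + 1/(4*(3 - 2)) + (¼)*6² + (¼)*6/(3 - 2))*(-108) = -77 + (3/2 + (¼)/1 + (¼)*36 + (¼)*6/1)*(-108) = -77 + (3/2 + (¼)*1 + 9 + (¼)*6*1)*(-108) = -77 + (3/2 + ¼ + 9 + 3/2)*(-108) = -77 + (49/4)*(-108) = -77 - 1323 = -1400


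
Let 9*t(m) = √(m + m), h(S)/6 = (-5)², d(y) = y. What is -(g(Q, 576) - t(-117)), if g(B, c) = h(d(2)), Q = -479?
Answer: -150 + I*√26/3 ≈ -150.0 + 1.6997*I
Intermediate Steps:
h(S) = 150 (h(S) = 6*(-5)² = 6*25 = 150)
g(B, c) = 150
t(m) = √2*√m/9 (t(m) = √(m + m)/9 = √(2*m)/9 = (√2*√m)/9 = √2*√m/9)
-(g(Q, 576) - t(-117)) = -(150 - √2*√(-117)/9) = -(150 - √2*3*I*√13/9) = -(150 - I*√26/3) = -150 + I*√26/3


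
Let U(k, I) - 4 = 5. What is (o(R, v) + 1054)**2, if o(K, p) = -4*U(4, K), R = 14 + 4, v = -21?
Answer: 1036324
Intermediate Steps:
U(k, I) = 9 (U(k, I) = 4 + 5 = 9)
R = 18
o(K, p) = -36 (o(K, p) = -4*9 = -36)
(o(R, v) + 1054)**2 = (-36 + 1054)**2 = 1018**2 = 1036324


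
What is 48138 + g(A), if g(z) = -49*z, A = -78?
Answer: 51960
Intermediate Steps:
48138 + g(A) = 48138 - 49*(-78) = 48138 + 3822 = 51960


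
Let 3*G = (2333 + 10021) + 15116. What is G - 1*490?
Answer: 26000/3 ≈ 8666.7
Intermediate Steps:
G = 27470/3 (G = ((2333 + 10021) + 15116)/3 = (12354 + 15116)/3 = (1/3)*27470 = 27470/3 ≈ 9156.7)
G - 1*490 = 27470/3 - 1*490 = 27470/3 - 490 = 26000/3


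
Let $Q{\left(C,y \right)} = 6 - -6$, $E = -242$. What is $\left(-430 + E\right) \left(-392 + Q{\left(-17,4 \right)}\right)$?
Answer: $255360$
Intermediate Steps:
$Q{\left(C,y \right)} = 12$ ($Q{\left(C,y \right)} = 6 + 6 = 12$)
$\left(-430 + E\right) \left(-392 + Q{\left(-17,4 \right)}\right) = \left(-430 - 242\right) \left(-392 + 12\right) = \left(-672\right) \left(-380\right) = 255360$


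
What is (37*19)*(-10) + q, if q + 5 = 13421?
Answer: 6386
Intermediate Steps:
q = 13416 (q = -5 + 13421 = 13416)
(37*19)*(-10) + q = (37*19)*(-10) + 13416 = 703*(-10) + 13416 = -7030 + 13416 = 6386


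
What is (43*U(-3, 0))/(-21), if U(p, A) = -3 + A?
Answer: 43/7 ≈ 6.1429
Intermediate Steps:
(43*U(-3, 0))/(-21) = (43*(-3 + 0))/(-21) = (43*(-3))*(-1/21) = -129*(-1/21) = 43/7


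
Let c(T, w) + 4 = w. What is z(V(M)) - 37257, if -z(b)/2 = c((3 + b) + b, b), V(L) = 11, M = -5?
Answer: -37271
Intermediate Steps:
c(T, w) = -4 + w
z(b) = 8 - 2*b (z(b) = -2*(-4 + b) = 8 - 2*b)
z(V(M)) - 37257 = (8 - 2*11) - 37257 = (8 - 22) - 37257 = -14 - 37257 = -37271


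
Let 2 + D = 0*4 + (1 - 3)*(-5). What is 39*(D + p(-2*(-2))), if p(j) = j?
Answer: 468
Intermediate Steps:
D = 8 (D = -2 + (0*4 + (1 - 3)*(-5)) = -2 + (0 - 2*(-5)) = -2 + (0 + 10) = -2 + 10 = 8)
39*(D + p(-2*(-2))) = 39*(8 - 2*(-2)) = 39*(8 + 4) = 39*12 = 468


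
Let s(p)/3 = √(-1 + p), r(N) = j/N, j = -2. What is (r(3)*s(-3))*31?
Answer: -124*I ≈ -124.0*I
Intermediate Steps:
r(N) = -2/N
s(p) = 3*√(-1 + p)
(r(3)*s(-3))*31 = ((-2/3)*(3*√(-1 - 3)))*31 = ((-2*⅓)*(3*√(-4)))*31 = -2*2*I*31 = -4*I*31 = -124*I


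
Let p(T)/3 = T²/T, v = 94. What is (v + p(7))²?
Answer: 13225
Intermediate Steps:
p(T) = 3*T (p(T) = 3*(T²/T) = 3*T)
(v + p(7))² = (94 + 3*7)² = (94 + 21)² = 115² = 13225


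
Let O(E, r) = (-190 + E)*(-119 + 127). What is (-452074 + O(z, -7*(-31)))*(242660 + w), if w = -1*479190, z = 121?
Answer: 107059627780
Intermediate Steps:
w = -479190
O(E, r) = -1520 + 8*E (O(E, r) = (-190 + E)*8 = -1520 + 8*E)
(-452074 + O(z, -7*(-31)))*(242660 + w) = (-452074 + (-1520 + 8*121))*(242660 - 479190) = (-452074 + (-1520 + 968))*(-236530) = (-452074 - 552)*(-236530) = -452626*(-236530) = 107059627780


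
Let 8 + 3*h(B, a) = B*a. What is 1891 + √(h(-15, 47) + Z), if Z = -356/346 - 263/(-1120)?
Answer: 1891 + I*√5035790780790/145320 ≈ 1891.0 + 15.442*I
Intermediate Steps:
h(B, a) = -8/3 + B*a/3 (h(B, a) = -8/3 + (B*a)/3 = -8/3 + B*a/3)
Z = -153861/193760 (Z = -356*1/346 - 263*(-1/1120) = -178/173 + 263/1120 = -153861/193760 ≈ -0.79408)
1891 + √(h(-15, 47) + Z) = 1891 + √((-8/3 + (⅓)*(-15)*47) - 153861/193760) = 1891 + √((-8/3 - 235) - 153861/193760) = 1891 + √(-713/3 - 153861/193760) = 1891 + √(-138612463/581280) = 1891 + I*√5035790780790/145320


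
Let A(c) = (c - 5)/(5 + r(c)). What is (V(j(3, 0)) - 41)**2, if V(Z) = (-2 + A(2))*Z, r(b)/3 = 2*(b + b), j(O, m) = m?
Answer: 1681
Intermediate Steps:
r(b) = 12*b (r(b) = 3*(2*(b + b)) = 3*(2*(2*b)) = 3*(4*b) = 12*b)
A(c) = (-5 + c)/(5 + 12*c) (A(c) = (c - 5)/(5 + 12*c) = (-5 + c)/(5 + 12*c))
V(Z) = -61*Z/29 (V(Z) = (-2 + (-5 + 2)/(5 + 12*2))*Z = (-2 - 3/(5 + 24))*Z = (-2 - 3/29)*Z = -61*Z/29)
(V(j(3, 0)) - 41)**2 = (-61/29*0 - 41)**2 = (0 - 41)**2 = (-41)**2 = 1681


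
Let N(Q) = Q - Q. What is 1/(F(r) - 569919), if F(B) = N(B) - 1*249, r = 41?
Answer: -1/570168 ≈ -1.7539e-6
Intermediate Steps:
N(Q) = 0
F(B) = -249 (F(B) = 0 - 1*249 = 0 - 249 = -249)
1/(F(r) - 569919) = 1/(-249 - 569919) = 1/(-570168) = -1/570168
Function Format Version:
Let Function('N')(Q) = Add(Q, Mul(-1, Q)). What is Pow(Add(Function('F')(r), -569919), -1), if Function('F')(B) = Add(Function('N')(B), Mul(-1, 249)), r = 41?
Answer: Rational(-1, 570168) ≈ -1.7539e-6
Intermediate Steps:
Function('N')(Q) = 0
Function('F')(B) = -249 (Function('F')(B) = Add(0, Mul(-1, 249)) = Add(0, -249) = -249)
Pow(Add(Function('F')(r), -569919), -1) = Pow(Add(-249, -569919), -1) = Pow(-570168, -1) = Rational(-1, 570168)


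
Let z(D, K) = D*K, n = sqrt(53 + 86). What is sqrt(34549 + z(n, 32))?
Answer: sqrt(34549 + 32*sqrt(139)) ≈ 186.89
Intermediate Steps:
n = sqrt(139) ≈ 11.790
sqrt(34549 + z(n, 32)) = sqrt(34549 + sqrt(139)*32) = sqrt(34549 + 32*sqrt(139))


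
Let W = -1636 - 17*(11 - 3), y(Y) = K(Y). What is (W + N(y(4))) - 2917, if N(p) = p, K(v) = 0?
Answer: -4689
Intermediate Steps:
y(Y) = 0
W = -1772 (W = -1636 - 17*8 = -1636 - 136 = -1772)
(W + N(y(4))) - 2917 = (-1772 + 0) - 2917 = -1772 - 2917 = -4689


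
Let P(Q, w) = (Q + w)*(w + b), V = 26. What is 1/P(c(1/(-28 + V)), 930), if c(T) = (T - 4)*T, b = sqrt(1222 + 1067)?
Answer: 1240/1072225473 - 4*sqrt(2289)/3216676419 ≈ 1.0970e-6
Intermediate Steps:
b = sqrt(2289) ≈ 47.844
c(T) = T*(-4 + T) (c(T) = (-4 + T)*T = T*(-4 + T))
P(Q, w) = (Q + w)*(w + sqrt(2289))
1/P(c(1/(-28 + V)), 930) = 1/(930**2 + ((-4 + 1/(-28 + 26))/(-28 + 26))*930 + ((-4 + 1/(-28 + 26))/(-28 + 26))*sqrt(2289) + 930*sqrt(2289)) = 1/(864900 + ((-4 + 1/(-2))/(-2))*930 + ((-4 + 1/(-2))/(-2))*sqrt(2289) + 930*sqrt(2289)) = 1/(864900 - (-4 - 1/2)/2*930 + (-(-4 - 1/2)/2)*sqrt(2289) + 930*sqrt(2289)) = 1/(864900 - 1/2*(-9/2)*930 + (-1/2*(-9/2))*sqrt(2289) + 930*sqrt(2289)) = 1/(864900 + (9/4)*930 + 9*sqrt(2289)/4 + 930*sqrt(2289)) = 1/(864900 + 4185/2 + 9*sqrt(2289)/4 + 930*sqrt(2289)) = 1/(1733985/2 + 3729*sqrt(2289)/4)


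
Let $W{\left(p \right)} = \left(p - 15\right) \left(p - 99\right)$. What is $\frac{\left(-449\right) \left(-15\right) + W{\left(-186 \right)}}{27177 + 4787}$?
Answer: $\frac{16005}{7991} \approx 2.0029$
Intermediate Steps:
$W{\left(p \right)} = \left(-99 + p\right) \left(-15 + p\right)$ ($W{\left(p \right)} = \left(-15 + p\right) \left(-99 + p\right) = \left(-99 + p\right) \left(-15 + p\right)$)
$\frac{\left(-449\right) \left(-15\right) + W{\left(-186 \right)}}{27177 + 4787} = \frac{\left(-449\right) \left(-15\right) + \left(1485 + \left(-186\right)^{2} - -21204\right)}{27177 + 4787} = \frac{6735 + \left(1485 + 34596 + 21204\right)}{31964} = \left(6735 + 57285\right) \frac{1}{31964} = 64020 \cdot \frac{1}{31964} = \frac{16005}{7991}$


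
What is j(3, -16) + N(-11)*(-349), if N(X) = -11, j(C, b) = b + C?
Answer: 3826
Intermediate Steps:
j(C, b) = C + b
j(3, -16) + N(-11)*(-349) = (3 - 16) - 11*(-349) = -13 + 3839 = 3826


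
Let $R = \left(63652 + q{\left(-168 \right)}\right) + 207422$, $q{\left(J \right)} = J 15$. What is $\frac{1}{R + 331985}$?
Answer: $\frac{1}{600539} \approx 1.6652 \cdot 10^{-6}$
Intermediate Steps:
$q{\left(J \right)} = 15 J$
$R = 268554$ ($R = \left(63652 + 15 \left(-168\right)\right) + 207422 = \left(63652 - 2520\right) + 207422 = 61132 + 207422 = 268554$)
$\frac{1}{R + 331985} = \frac{1}{268554 + 331985} = \frac{1}{600539}$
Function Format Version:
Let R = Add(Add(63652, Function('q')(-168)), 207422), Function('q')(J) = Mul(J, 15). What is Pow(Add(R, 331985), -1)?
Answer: Rational(1, 600539) ≈ 1.6652e-6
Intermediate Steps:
Function('q')(J) = Mul(15, J)
R = 268554 (R = Add(Add(63652, Mul(15, -168)), 207422) = Add(Add(63652, -2520), 207422) = Add(61132, 207422) = 268554)
Pow(Add(R, 331985), -1) = Pow(Add(268554, 331985), -1) = Pow(600539, -1) = Rational(1, 600539)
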